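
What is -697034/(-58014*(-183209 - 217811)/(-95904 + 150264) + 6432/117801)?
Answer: -4132935545778/2537605578335 ≈ -1.6287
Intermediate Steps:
-697034/(-58014*(-183209 - 217811)/(-95904 + 150264) + 6432/117801) = -697034/(-58014/(54360/(-401020)) + 6432*(1/117801)) = -697034/(-58014/(54360*(-1/401020)) + 2144/39267) = -697034/(-58014/(-2718/20051) + 2144/39267) = -697034/(-58014*(-20051/2718) + 2144/39267) = -697034/(64624373/151 + 2144/39267) = -697034/2537605578335/5929317 = -697034*5929317/2537605578335 = -4132935545778/2537605578335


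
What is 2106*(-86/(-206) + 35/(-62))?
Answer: -988767/3193 ≈ -309.67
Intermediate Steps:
2106*(-86/(-206) + 35/(-62)) = 2106*(-86*(-1/206) + 35*(-1/62)) = 2106*(43/103 - 35/62) = 2106*(-939/6386) = -988767/3193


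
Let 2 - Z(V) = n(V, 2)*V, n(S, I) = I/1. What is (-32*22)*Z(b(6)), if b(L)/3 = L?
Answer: 23936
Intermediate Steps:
n(S, I) = I (n(S, I) = I*1 = I)
b(L) = 3*L
Z(V) = 2 - 2*V
(-32*22)*Z(b(6)) = (-32*22)*(2 - 6*6) = -704*(2 - 2*18) = -704*(2 - 36) = -704*(-34) = 23936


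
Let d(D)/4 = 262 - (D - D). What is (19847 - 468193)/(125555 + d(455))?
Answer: -448346/126603 ≈ -3.5414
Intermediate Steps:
d(D) = 1048 (d(D) = 4*(262 - (D - D)) = 4*(262 - 1*0) = 4*(262 + 0) = 4*262 = 1048)
(19847 - 468193)/(125555 + d(455)) = (19847 - 468193)/(125555 + 1048) = -448346/126603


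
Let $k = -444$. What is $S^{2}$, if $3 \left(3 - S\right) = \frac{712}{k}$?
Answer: $\frac{1385329}{110889} \approx 12.493$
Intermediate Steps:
$S = \frac{1177}{333}$ ($S = 3 - \frac{712 \frac{1}{-444}}{3} = 3 - \frac{712 \left(- \frac{1}{444}\right)}{3} = 3 - - \frac{178}{333} = 3 + \frac{178}{333} = \frac{1177}{333} \approx 3.5345$)
$S^{2} = \left(\frac{1177}{333}\right)^{2} = \frac{1385329}{110889}$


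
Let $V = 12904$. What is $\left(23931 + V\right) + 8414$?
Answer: $45249$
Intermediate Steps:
$\left(23931 + V\right) + 8414 = \left(23931 + 12904\right) + 8414 = 36835 + 8414 = 45249$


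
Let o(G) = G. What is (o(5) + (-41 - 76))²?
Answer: 12544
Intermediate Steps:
(o(5) + (-41 - 76))² = (5 + (-41 - 76))² = (5 - 117)² = (-112)² = 12544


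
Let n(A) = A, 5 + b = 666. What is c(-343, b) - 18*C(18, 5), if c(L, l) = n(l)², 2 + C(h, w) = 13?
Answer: 436723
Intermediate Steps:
C(h, w) = 11 (C(h, w) = -2 + 13 = 11)
b = 661 (b = -5 + 666 = 661)
c(L, l) = l²
c(-343, b) - 18*C(18, 5) = 661² - 18*11 = 436921 - 198 = 436723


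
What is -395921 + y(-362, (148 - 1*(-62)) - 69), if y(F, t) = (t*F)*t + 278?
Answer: -7592565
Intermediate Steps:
y(F, t) = 278 + F*t² (y(F, t) = (F*t)*t + 278 = F*t² + 278 = 278 + F*t²)
-395921 + y(-362, (148 - 1*(-62)) - 69) = -395921 + (278 - 362*((148 - 1*(-62)) - 69)²) = -395921 + (278 - 362*((148 + 62) - 69)²) = -395921 + (278 - 362*(210 - 69)²) = -395921 + (278 - 362*141²) = -395921 + (278 - 362*19881) = -395921 + (278 - 7196922) = -395921 - 7196644 = -7592565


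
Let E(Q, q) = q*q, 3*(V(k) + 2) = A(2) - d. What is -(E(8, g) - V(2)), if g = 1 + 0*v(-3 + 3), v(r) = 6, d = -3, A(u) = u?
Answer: -4/3 ≈ -1.3333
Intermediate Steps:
V(k) = -1/3 (V(k) = -2 + (2 - 1*(-3))/3 = -2 + (2 + 3)/3 = -2 + (1/3)*5 = -2 + 5/3 = -1/3)
g = 1 (g = 1 + 0*6 = 1 + 0 = 1)
E(Q, q) = q**2
-(E(8, g) - V(2)) = -(1**2 - 1*(-1/3)) = -(1 + 1/3) = -1*4/3 = -4/3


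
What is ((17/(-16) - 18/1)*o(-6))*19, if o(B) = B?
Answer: 17385/8 ≈ 2173.1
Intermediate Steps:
((17/(-16) - 18/1)*o(-6))*19 = ((17/(-16) - 18/1)*(-6))*19 = ((17*(-1/16) - 18*1)*(-6))*19 = ((-17/16 - 18)*(-6))*19 = -305/16*(-6)*19 = (915/8)*19 = 17385/8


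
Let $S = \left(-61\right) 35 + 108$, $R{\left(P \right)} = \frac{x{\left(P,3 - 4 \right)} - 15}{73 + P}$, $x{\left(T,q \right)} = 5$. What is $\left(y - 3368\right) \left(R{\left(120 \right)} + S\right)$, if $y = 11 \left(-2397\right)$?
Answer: $\frac{11632956435}{193} \approx 6.0274 \cdot 10^{7}$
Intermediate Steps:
$R{\left(P \right)} = - \frac{10}{73 + P}$ ($R{\left(P \right)} = \frac{5 - 15}{73 + P} = - \frac{10}{73 + P}$)
$S = -2027$ ($S = -2135 + 108 = -2027$)
$y = -26367$
$\left(y - 3368\right) \left(R{\left(120 \right)} + S\right) = \left(-26367 - 3368\right) \left(- \frac{10}{73 + 120} - 2027\right) = - 29735 \left(- \frac{10}{193} - 2027\right) = \left(-29735\right) \left(- \frac{391221}{193}\right) = \frac{11632956435}{193}$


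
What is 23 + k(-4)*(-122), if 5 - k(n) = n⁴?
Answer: 30645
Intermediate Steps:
k(n) = 5 - n⁴
23 + k(-4)*(-122) = 23 + (5 - 1*(-4)⁴)*(-122) = 23 + (5 - 1*256)*(-122) = 23 + (5 - 256)*(-122) = 23 - 251*(-122) = 23 + 30622 = 30645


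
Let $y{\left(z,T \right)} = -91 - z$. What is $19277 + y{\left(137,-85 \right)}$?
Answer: $19049$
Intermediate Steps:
$19277 + y{\left(137,-85 \right)} = 19277 - 228 = 19049$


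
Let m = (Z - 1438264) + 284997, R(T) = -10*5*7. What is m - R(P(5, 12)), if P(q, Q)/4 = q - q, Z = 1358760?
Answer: 205843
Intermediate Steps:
P(q, Q) = 0 (P(q, Q) = 4*(q - q) = 4*0 = 0)
R(T) = -350 (R(T) = -50*7 = -350)
m = 205493 (m = (1358760 - 1438264) + 284997 = -79504 + 284997 = 205493)
m - R(P(5, 12)) = 205493 - 1*(-350) = 205493 + 350 = 205843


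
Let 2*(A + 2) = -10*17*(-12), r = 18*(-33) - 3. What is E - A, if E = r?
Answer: -1615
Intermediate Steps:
r = -597 (r = -594 - 3 = -597)
E = -597
A = 1018 (A = -2 + (-10*17*(-12))/2 = -2 + (-170*(-12))/2 = -2 + (½)*2040 = -2 + 1020 = 1018)
E - A = -597 - 1*1018 = -597 - 1018 = -1615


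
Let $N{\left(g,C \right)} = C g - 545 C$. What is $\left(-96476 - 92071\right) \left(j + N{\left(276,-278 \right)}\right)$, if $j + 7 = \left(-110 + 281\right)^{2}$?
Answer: $-19611904752$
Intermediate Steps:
$N{\left(g,C \right)} = - 545 C + C g$
$j = 29234$ ($j = -7 + \left(-110 + 281\right)^{2} = -7 + 171^{2} = -7 + 29241 = 29234$)
$\left(-96476 - 92071\right) \left(j + N{\left(276,-278 \right)}\right) = \left(-96476 - 92071\right) \left(29234 - 278 \left(-545 + 276\right)\right) = - 188547 \left(29234 - -74782\right) = - 188547 \left(29234 + 74782\right) = \left(-188547\right) 104016 = -19611904752$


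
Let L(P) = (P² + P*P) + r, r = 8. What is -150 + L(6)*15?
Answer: 1050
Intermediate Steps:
L(P) = 8 + 2*P² (L(P) = (P² + P*P) + 8 = (P² + P²) + 8 = 2*P² + 8 = 8 + 2*P²)
-150 + L(6)*15 = -150 + (8 + 2*6²)*15 = -150 + (8 + 2*36)*15 = -150 + (8 + 72)*15 = -150 + 80*15 = -150 + 1200 = 1050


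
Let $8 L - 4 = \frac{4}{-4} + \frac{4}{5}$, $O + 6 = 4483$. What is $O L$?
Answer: $\frac{85063}{40} \approx 2126.6$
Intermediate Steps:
$O = 4477$ ($O = -6 + 4483 = 4477$)
$L = \frac{19}{40}$ ($L = \frac{1}{2} + \frac{\frac{4}{-4} + \frac{4}{5}}{8} = \frac{1}{2} + \frac{4 \left(- \frac{1}{4}\right) + 4 \cdot \frac{1}{5}}{8} = \frac{1}{2} + \frac{-1 + \frac{4}{5}}{8} = \frac{1}{2} + \frac{1}{8} \left(- \frac{1}{5}\right) = \frac{1}{2} - \frac{1}{40} = \frac{19}{40} \approx 0.475$)
$O L = 4477 \cdot \frac{19}{40} = \frac{85063}{40}$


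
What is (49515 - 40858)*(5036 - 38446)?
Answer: -289230370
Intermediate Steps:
(49515 - 40858)*(5036 - 38446) = 8657*(-33410) = -289230370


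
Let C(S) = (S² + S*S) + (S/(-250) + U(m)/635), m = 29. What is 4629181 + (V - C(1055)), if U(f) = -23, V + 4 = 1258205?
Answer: 23249485227/6350 ≈ 3.6613e+6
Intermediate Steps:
V = 1258201 (V = -4 + 1258205 = 1258201)
C(S) = -23/635 + 2*S² - S/250 (C(S) = (S² + S*S) + (S/(-250) - 23/635) = (S² + S²) + (S*(-1/250) - 23*1/635) = 2*S² + (-S/250 - 23/635) = 2*S² + (-23/635 - S/250) = -23/635 + 2*S² - S/250)
4629181 + (V - C(1055)) = 4629181 + (1258201 - (-23/635 + 2*1055² - 1/250*1055)) = 4629181 + (1258201 - (-23/635 + 2*1113025 - 211/50)) = 4629181 + (1258201 - (-23/635 + 2226050 - 211/50)) = 4629181 + (1258201 - 1*14135390473/6350) = 4629181 + (1258201 - 14135390473/6350) = 4629181 - 6145814123/6350 = 23249485227/6350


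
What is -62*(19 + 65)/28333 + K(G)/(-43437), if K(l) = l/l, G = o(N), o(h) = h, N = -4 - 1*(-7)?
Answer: -226248229/1230700521 ≈ -0.18384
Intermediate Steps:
N = 3 (N = -4 + 7 = 3)
G = 3
K(l) = 1
-62*(19 + 65)/28333 + K(G)/(-43437) = -62*(19 + 65)/28333 + 1/(-43437) = -62*84*(1/28333) + 1*(-1/43437) = -1*5208*(1/28333) - 1/43437 = -5208*1/28333 - 1/43437 = -5208/28333 - 1/43437 = -226248229/1230700521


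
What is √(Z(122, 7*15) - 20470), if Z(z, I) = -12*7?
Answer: I*√20554 ≈ 143.37*I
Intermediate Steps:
Z(z, I) = -84
√(Z(122, 7*15) - 20470) = √(-84 - 20470) = √(-20554) = I*√20554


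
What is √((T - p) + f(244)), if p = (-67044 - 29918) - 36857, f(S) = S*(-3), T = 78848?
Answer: √211935 ≈ 460.36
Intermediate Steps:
f(S) = -3*S
p = -133819 (p = -96962 - 36857 = -133819)
√((T - p) + f(244)) = √((78848 - 1*(-133819)) - 3*244) = √((78848 + 133819) - 732) = √(212667 - 732) = √211935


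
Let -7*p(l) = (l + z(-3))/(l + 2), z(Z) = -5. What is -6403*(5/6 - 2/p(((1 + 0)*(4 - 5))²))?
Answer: 185687/3 ≈ 61896.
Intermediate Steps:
p(l) = -(-5 + l)/(7*(2 + l)) (p(l) = -(l - 5)/(7*(l + 2)) = -(-5 + l)/(7*(2 + l)))
-6403*(5/6 - 2/p(((1 + 0)*(4 - 5))²)) = -6403*(5/6 - 2*7*(2 + ((1 + 0)*(4 - 5))²)/(5 - ((1 + 0)*(4 - 5))²)) = -6403*(5*(⅙) - 2*7*(2 + (1*(-1))²)/(5 - (1*(-1))²)) = -6403*(⅚ - 2*7*(2 + (-1)²)/(5 - 1*(-1)²)) = -6403*(⅚ - 2*7*(2 + 1)/(5 - 1*1)) = -6403*(⅚ - 2*21/(5 - 1)) = -6403*(⅚ - 2/((⅐)*(⅓)*4)) = -6403*(⅚ - 2/4/21) = -6403*(⅚ - 2*21/4) = -6403*(⅚ - 21/2) = -6403*(-29/3) = 185687/3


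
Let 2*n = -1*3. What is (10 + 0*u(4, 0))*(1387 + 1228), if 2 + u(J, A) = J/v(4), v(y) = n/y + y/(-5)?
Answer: 26150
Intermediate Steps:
n = -3/2 (n = (-1*3)/2 = (½)*(-3) = -3/2 ≈ -1.5000)
v(y) = -3/(2*y) - y/5 (v(y) = -3/(2*y) + y/(-5) = -3/(2*y) + y*(-⅕) = -3/(2*y) - y/5)
u(J, A) = -2 - 40*J/47 (u(J, A) = -2 + J/(-3/2/4 - ⅕*4) = -2 + J/(-3/2*¼ - ⅘) = -2 + J/(-3/8 - ⅘) = -2 + J/(-47/40) = -2 + J*(-40/47) = -2 - 40*J/47)
(10 + 0*u(4, 0))*(1387 + 1228) = (10 + 0*(-2 - 40/47*4))*(1387 + 1228) = (10 + 0*(-2 - 160/47))*2615 = (10 + 0*(-254/47))*2615 = (10 + 0)*2615 = 10*2615 = 26150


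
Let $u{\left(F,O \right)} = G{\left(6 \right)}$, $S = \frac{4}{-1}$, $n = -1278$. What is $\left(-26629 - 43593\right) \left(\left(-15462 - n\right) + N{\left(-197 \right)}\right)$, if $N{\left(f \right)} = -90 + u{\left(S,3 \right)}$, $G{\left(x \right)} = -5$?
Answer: $1002699938$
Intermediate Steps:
$S = -4$ ($S = 4 \left(-1\right) = -4$)
$u{\left(F,O \right)} = -5$
$N{\left(f \right)} = -95$ ($N{\left(f \right)} = -90 - 5 = -95$)
$\left(-26629 - 43593\right) \left(\left(-15462 - n\right) + N{\left(-197 \right)}\right) = \left(-26629 - 43593\right) \left(\left(-15462 - -1278\right) - 95\right) = - 70222 \left(\left(-15462 + 1278\right) - 95\right) = - 70222 \left(-14184 - 95\right) = \left(-70222\right) \left(-14279\right) = 1002699938$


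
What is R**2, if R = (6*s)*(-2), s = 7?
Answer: 7056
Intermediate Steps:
R = -84 (R = (6*7)*(-2) = 42*(-2) = -84)
R**2 = (-84)**2 = 7056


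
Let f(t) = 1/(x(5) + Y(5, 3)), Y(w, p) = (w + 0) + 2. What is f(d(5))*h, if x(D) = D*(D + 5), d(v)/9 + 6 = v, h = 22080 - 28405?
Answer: -6325/57 ≈ -110.96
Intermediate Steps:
h = -6325
Y(w, p) = 2 + w (Y(w, p) = w + 2 = 2 + w)
d(v) = -54 + 9*v
x(D) = D*(5 + D)
f(t) = 1/57 (f(t) = 1/(5*(5 + 5) + (2 + 5)) = 1/(5*10 + 7) = 1/(50 + 7) = 1/57)
f(d(5))*h = (1/57)*(-6325) = -6325/57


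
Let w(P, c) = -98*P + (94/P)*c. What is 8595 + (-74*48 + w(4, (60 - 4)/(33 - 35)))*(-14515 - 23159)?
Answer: 173384343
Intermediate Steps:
w(P, c) = -98*P + 94*c/P
8595 + (-74*48 + w(4, (60 - 4)/(33 - 35)))*(-14515 - 23159) = 8595 + (-74*48 + (-98*4 + 94*((60 - 4)/(33 - 35))/4))*(-14515 - 23159) = 8595 + (-3552 + (-392 + 94*(56/(-2))*(1/4)))*(-37674) = 8595 + (-3552 + (-392 + 94*(56*(-1/2))*(1/4)))*(-37674) = 8595 + (-3552 + (-392 + 94*(-28)*(1/4)))*(-37674) = 8595 + (-3552 + (-392 - 658))*(-37674) = 8595 + (-3552 - 1050)*(-37674) = 8595 - 4602*(-37674) = 8595 + 173375748 = 173384343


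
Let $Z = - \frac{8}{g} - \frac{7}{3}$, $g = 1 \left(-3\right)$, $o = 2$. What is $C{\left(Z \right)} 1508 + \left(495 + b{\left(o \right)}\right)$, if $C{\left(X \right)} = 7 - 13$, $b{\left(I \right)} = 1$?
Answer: $-8552$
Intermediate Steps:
$g = -3$
$Z = \frac{1}{3}$ ($Z = - \frac{8}{-3} - \frac{7}{3} = \left(-8\right) \left(- \frac{1}{3}\right) - \frac{7}{3} = \frac{8}{3} - \frac{7}{3} = \frac{1}{3} \approx 0.33333$)
$C{\left(X \right)} = -6$ ($C{\left(X \right)} = 7 - 13 = -6$)
$C{\left(Z \right)} 1508 + \left(495 + b{\left(o \right)}\right) = \left(-6\right) 1508 + \left(495 + 1\right) = -9048 + 496 = -8552$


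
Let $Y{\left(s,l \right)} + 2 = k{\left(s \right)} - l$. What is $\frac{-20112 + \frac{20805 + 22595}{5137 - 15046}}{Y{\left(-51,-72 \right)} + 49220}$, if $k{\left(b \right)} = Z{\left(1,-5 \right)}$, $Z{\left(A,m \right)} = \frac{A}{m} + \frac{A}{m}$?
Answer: $- \frac{124583255}{305256654} \approx -0.40813$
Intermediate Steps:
$Z{\left(A,m \right)} = \frac{2 A}{m}$
$k{\left(b \right)} = - \frac{2}{5}$ ($k{\left(b \right)} = 2 \cdot 1 \frac{1}{-5} = 2 \cdot 1 \left(- \frac{1}{5}\right) = - \frac{2}{5}$)
$Y{\left(s,l \right)} = - \frac{12}{5} - l$ ($Y{\left(s,l \right)} = -2 - \left(\frac{2}{5} + l\right) = - \frac{12}{5} - l$)
$\frac{-20112 + \frac{20805 + 22595}{5137 - 15046}}{Y{\left(-51,-72 \right)} + 49220} = \frac{-20112 + \frac{20805 + 22595}{5137 - 15046}}{\left(- \frac{12}{5} - -72\right) + 49220} = \frac{-20112 + \frac{43400}{5137 - 15046}}{\left(- \frac{12}{5} + 72\right) + 49220} = \frac{-20112 + \frac{43400}{-9909}}{\frac{348}{5} + 49220} = \frac{-20112 + 43400 \left(- \frac{1}{9909}\right)}{\frac{246448}{5}} = \left(-20112 - \frac{43400}{9909}\right) \frac{5}{246448} = \left(- \frac{199333208}{9909}\right) \frac{5}{246448} = - \frac{124583255}{305256654}$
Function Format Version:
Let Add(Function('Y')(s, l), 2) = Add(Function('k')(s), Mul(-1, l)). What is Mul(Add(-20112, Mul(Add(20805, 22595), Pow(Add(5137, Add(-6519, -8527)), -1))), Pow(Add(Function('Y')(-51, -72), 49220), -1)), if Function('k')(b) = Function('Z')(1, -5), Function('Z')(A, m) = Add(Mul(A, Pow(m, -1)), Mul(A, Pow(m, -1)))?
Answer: Rational(-124583255, 305256654) ≈ -0.40813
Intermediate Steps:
Function('Z')(A, m) = Mul(2, A, Pow(m, -1))
Function('k')(b) = Rational(-2, 5) (Function('k')(b) = Mul(2, 1, Pow(-5, -1)) = Mul(2, 1, Rational(-1, 5)) = Rational(-2, 5))
Function('Y')(s, l) = Add(Rational(-12, 5), Mul(-1, l)) (Function('Y')(s, l) = Add(-2, Add(Rational(-2, 5), Mul(-1, l))) = Add(Rational(-12, 5), Mul(-1, l)))
Mul(Add(-20112, Mul(Add(20805, 22595), Pow(Add(5137, Add(-6519, -8527)), -1))), Pow(Add(Function('Y')(-51, -72), 49220), -1)) = Mul(Add(-20112, Mul(Add(20805, 22595), Pow(Add(5137, Add(-6519, -8527)), -1))), Pow(Add(Add(Rational(-12, 5), Mul(-1, -72)), 49220), -1)) = Mul(Add(-20112, Mul(43400, Pow(Add(5137, -15046), -1))), Pow(Add(Add(Rational(-12, 5), 72), 49220), -1)) = Mul(Add(-20112, Mul(43400, Pow(-9909, -1))), Pow(Add(Rational(348, 5), 49220), -1)) = Mul(Add(-20112, Mul(43400, Rational(-1, 9909))), Pow(Rational(246448, 5), -1)) = Mul(Add(-20112, Rational(-43400, 9909)), Rational(5, 246448)) = Mul(Rational(-199333208, 9909), Rational(5, 246448)) = Rational(-124583255, 305256654)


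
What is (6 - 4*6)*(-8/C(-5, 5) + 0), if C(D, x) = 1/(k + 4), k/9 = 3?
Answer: 4464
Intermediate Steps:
k = 27 (k = 9*3 = 27)
C(D, x) = 1/31 (C(D, x) = 1/(27 + 4) = 1/31)
(6 - 4*6)*(-8/C(-5, 5) + 0) = (6 - 4*6)*(-8/1/31 + 0) = (6 - 24)*(-8*31 + 0) = -18*(-248 + 0) = -18*(-248) = 4464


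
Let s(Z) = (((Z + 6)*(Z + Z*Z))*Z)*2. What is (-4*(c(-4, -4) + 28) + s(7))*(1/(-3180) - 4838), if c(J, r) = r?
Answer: -38831338684/795 ≈ -4.8844e+7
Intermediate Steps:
s(Z) = 2*Z*(6 + Z)*(Z + Z**2) (s(Z) = (((6 + Z)*(Z + Z**2))*Z)*2 = (Z*(6 + Z)*(Z + Z**2))*2 = 2*Z*(6 + Z)*(Z + Z**2))
(-4*(c(-4, -4) + 28) + s(7))*(1/(-3180) - 4838) = (-4*(-4 + 28) + 2*7**2*(6 + 7**2 + 7*7))*(1/(-3180) - 4838) = (-4*24 + 2*49*(6 + 49 + 49))*(-1/3180 - 4838) = (-96 + 2*49*104)*(-15384841/3180) = (-96 + 10192)*(-15384841/3180) = 10096*(-15384841/3180) = -38831338684/795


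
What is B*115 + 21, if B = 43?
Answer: 4966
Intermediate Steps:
B*115 + 21 = 43*115 + 21 = 4945 + 21 = 4966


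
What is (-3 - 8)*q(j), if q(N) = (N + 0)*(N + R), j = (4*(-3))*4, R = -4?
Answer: -27456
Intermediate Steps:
j = -48 (j = -12*4 = -48)
q(N) = N*(-4 + N) (q(N) = (N + 0)*(N - 4) = N*(-4 + N))
(-3 - 8)*q(j) = (-3 - 8)*(-48*(-4 - 48)) = -(-528)*(-52) = -11*2496 = -27456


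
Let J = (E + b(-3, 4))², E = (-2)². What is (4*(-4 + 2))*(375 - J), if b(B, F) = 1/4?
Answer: -5711/2 ≈ -2855.5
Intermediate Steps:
E = 4
b(B, F) = ¼
J = 289/16 (J = (4 + ¼)² = (17/4)² = 289/16 ≈ 18.063)
(4*(-4 + 2))*(375 - J) = (4*(-4 + 2))*(375 - 1*289/16) = (4*(-2))*(375 - 289/16) = -8*5711/16 = -5711/2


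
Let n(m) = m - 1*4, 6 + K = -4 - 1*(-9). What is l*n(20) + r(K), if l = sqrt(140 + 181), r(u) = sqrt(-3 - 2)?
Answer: 16*sqrt(321) + I*sqrt(5) ≈ 286.66 + 2.2361*I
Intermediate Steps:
K = -1 (K = -6 + (-4 - 1*(-9)) = -6 + (-4 + 9) = -6 + 5 = -1)
r(u) = I*sqrt(5) (r(u) = sqrt(-5) = I*sqrt(5))
n(m) = -4 + m (n(m) = m - 4 = -4 + m)
l = sqrt(321) ≈ 17.916
l*n(20) + r(K) = sqrt(321)*(-4 + 20) + I*sqrt(5) = sqrt(321)*16 + I*sqrt(5) = 16*sqrt(321) + I*sqrt(5)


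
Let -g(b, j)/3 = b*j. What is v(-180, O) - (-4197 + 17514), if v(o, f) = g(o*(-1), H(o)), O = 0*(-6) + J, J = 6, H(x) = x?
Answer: 83883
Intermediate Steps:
g(b, j) = -3*b*j
O = 6 (O = 0*(-6) + 6 = 0 + 6 = 6)
v(o, f) = 3*o² (v(o, f) = -3*o*(-1)*o = -3*(-o)*o = 3*o²)
v(-180, O) - (-4197 + 17514) = 3*(-180)² - (-4197 + 17514) = 3*32400 - 1*13317 = 97200 - 13317 = 83883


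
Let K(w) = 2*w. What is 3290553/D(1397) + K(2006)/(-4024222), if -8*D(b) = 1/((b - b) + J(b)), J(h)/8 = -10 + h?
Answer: -587729189747216150/2012111 ≈ -2.9210e+11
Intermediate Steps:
J(h) = -80 + 8*h (J(h) = 8*(-10 + h) = -80 + 8*h)
D(b) = -1/(8*(-80 + 8*b)) (D(b) = -1/(8*((b - b) + (-80 + 8*b))) = -1/(8*(0 + (-80 + 8*b))) = -1/(8*(-80 + 8*b)))
3290553/D(1397) + K(2006)/(-4024222) = 3290553/((-1/(-640 + 64*1397))) + (2*2006)/(-4024222) = 3290553/((-1/(-640 + 89408))) + 4012*(-1/4024222) = 3290553/((-1/88768)) - 2006/2012111 = 3290553/((-1*1/88768)) - 2006/2012111 = 3290553/(-1/88768) - 2006/2012111 = 3290553*(-88768) - 2006/2012111 = -292095808704 - 2006/2012111 = -587729189747216150/2012111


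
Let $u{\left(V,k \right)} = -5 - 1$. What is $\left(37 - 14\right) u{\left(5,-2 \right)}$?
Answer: $-138$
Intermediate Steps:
$u{\left(V,k \right)} = -6$ ($u{\left(V,k \right)} = -5 - 1 = -6$)
$\left(37 - 14\right) u{\left(5,-2 \right)} = \left(37 - 14\right) \left(-6\right) = 23 \left(-6\right) = -138$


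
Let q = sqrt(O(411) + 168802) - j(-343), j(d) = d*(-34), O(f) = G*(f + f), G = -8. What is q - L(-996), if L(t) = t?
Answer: -10666 + sqrt(162226) ≈ -10263.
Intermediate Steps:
O(f) = -16*f (O(f) = -8*(f + f) = -16*f)
j(d) = -34*d
q = -11662 + sqrt(162226) (q = sqrt(-16*411 + 168802) - (-34)*(-343) = sqrt(-6576 + 168802) - 1*11662 = sqrt(162226) - 11662 = -11662 + sqrt(162226) ≈ -11259.)
q - L(-996) = (-11662 + sqrt(162226)) - 1*(-996) = (-11662 + sqrt(162226)) + 996 = -10666 + sqrt(162226)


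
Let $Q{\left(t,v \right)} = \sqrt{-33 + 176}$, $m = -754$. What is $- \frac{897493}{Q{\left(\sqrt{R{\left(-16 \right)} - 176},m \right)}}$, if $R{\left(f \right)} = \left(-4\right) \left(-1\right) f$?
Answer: $- \frac{897493 \sqrt{143}}{143} \approx -75052.0$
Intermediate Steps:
$R{\left(f \right)} = 4 f$
$Q{\left(t,v \right)} = \sqrt{143}$
$- \frac{897493}{Q{\left(\sqrt{R{\left(-16 \right)} - 176},m \right)}} = - \frac{897493}{\sqrt{143}} = - 897493 \frac{\sqrt{143}}{143} = - \frac{897493 \sqrt{143}}{143}$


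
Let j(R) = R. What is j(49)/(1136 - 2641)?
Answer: -7/215 ≈ -0.032558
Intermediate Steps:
j(49)/(1136 - 2641) = 49/(1136 - 2641) = 49/(-1505) = 49*(-1/1505) = -7/215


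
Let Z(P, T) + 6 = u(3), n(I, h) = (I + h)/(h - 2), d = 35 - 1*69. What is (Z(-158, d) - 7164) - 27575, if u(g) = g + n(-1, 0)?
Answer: -69483/2 ≈ -34742.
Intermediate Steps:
d = -34 (d = 35 - 69 = -34)
n(I, h) = (I + h)/(-2 + h)
u(g) = ½ + g (u(g) = g + (-1 + 0)/(-2 + 0) = g - 1/(-2) = g - ½*(-1) = g + ½ = ½ + g)
Z(P, T) = -5/2 (Z(P, T) = -6 + (½ + 3) = -6 + 7/2 = -5/2)
(Z(-158, d) - 7164) - 27575 = (-5/2 - 7164) - 27575 = -14333/2 - 27575 = -69483/2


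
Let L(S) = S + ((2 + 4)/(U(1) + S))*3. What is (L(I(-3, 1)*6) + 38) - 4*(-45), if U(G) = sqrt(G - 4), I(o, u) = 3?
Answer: 25832/109 - 6*I*sqrt(3)/109 ≈ 236.99 - 0.095342*I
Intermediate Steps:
U(G) = sqrt(-4 + G)
L(S) = S + 18/(S + I*sqrt(3)) (L(S) = S + ((2 + 4)/(sqrt(-4 + 1) + S))*3 = S + (6/(sqrt(-3) + S))*3 = S + (6/(I*sqrt(3) + S))*3 = S + (6/(S + I*sqrt(3)))*3 = S + 18/(S + I*sqrt(3)))
(L(I(-3, 1)*6) + 38) - 4*(-45) = ((18 + (3*6)**2 + I*(3*6)*sqrt(3))/(3*6 + I*sqrt(3)) + 38) - 4*(-45) = ((18 + 18**2 + I*18*sqrt(3))/(18 + I*sqrt(3)) + 38) + 180 = ((18 + 324 + 18*I*sqrt(3))/(18 + I*sqrt(3)) + 38) + 180 = ((342 + 18*I*sqrt(3))/(18 + I*sqrt(3)) + 38) + 180 = (38 + (342 + 18*I*sqrt(3))/(18 + I*sqrt(3))) + 180 = 218 + (342 + 18*I*sqrt(3))/(18 + I*sqrt(3))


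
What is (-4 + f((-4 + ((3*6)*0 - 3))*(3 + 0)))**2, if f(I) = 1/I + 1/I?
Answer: 7396/441 ≈ 16.771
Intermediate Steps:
f(I) = 2/I (f(I) = 1/I + 1/I = 2/I)
(-4 + f((-4 + ((3*6)*0 - 3))*(3 + 0)))**2 = (-4 + 2/(((-4 + ((3*6)*0 - 3))*(3 + 0))))**2 = (-4 + 2/(((-4 + (18*0 - 3))*3)))**2 = (-4 + 2/(((-4 + (0 - 3))*3)))**2 = (-4 + 2/(((-4 - 3)*3)))**2 = (-4 + 2/((-7*3)))**2 = (-4 + 2/(-21))**2 = (-4 + 2*(-1/21))**2 = (-4 - 2/21)**2 = (-86/21)**2 = 7396/441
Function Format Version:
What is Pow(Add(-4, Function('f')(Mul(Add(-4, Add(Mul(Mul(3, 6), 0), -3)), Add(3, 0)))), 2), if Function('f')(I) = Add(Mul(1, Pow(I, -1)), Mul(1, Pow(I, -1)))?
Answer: Rational(7396, 441) ≈ 16.771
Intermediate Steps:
Function('f')(I) = Mul(2, Pow(I, -1)) (Function('f')(I) = Add(Pow(I, -1), Pow(I, -1)) = Mul(2, Pow(I, -1)))
Pow(Add(-4, Function('f')(Mul(Add(-4, Add(Mul(Mul(3, 6), 0), -3)), Add(3, 0)))), 2) = Pow(Add(-4, Mul(2, Pow(Mul(Add(-4, Add(Mul(Mul(3, 6), 0), -3)), Add(3, 0)), -1))), 2) = Pow(Add(-4, Mul(2, Pow(Mul(Add(-4, Add(Mul(18, 0), -3)), 3), -1))), 2) = Pow(Add(-4, Mul(2, Pow(Mul(Add(-4, Add(0, -3)), 3), -1))), 2) = Pow(Add(-4, Mul(2, Pow(Mul(Add(-4, -3), 3), -1))), 2) = Pow(Add(-4, Mul(2, Pow(Mul(-7, 3), -1))), 2) = Pow(Add(-4, Mul(2, Pow(-21, -1))), 2) = Pow(Add(-4, Mul(2, Rational(-1, 21))), 2) = Pow(Add(-4, Rational(-2, 21)), 2) = Pow(Rational(-86, 21), 2) = Rational(7396, 441)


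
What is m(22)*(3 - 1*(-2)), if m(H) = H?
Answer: 110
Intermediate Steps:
m(22)*(3 - 1*(-2)) = 22*(3 - 1*(-2)) = 22*(3 + 2) = 22*5 = 110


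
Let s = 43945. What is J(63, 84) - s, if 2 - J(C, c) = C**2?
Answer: -47912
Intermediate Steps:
J(C, c) = 2 - C**2
J(63, 84) - s = (2 - 1*63**2) - 1*43945 = (2 - 1*3969) - 43945 = (2 - 3969) - 43945 = -3967 - 43945 = -47912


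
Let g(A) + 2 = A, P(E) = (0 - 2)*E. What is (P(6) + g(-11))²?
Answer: 625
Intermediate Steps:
P(E) = -2*E
g(A) = -2 + A
(P(6) + g(-11))² = (-2*6 + (-2 - 11))² = (-12 - 13)² = (-25)² = 625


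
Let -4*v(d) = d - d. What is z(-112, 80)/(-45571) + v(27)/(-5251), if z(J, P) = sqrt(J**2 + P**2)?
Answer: -16*sqrt(74)/45571 ≈ -0.0030203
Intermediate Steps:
v(d) = 0 (v(d) = -(d - d)/4 = -1/4*0 = 0)
z(-112, 80)/(-45571) + v(27)/(-5251) = sqrt((-112)**2 + 80**2)/(-45571) + 0/(-5251) = sqrt(12544 + 6400)*(-1/45571) + 0*(-1/5251) = sqrt(18944)*(-1/45571) + 0 = (16*sqrt(74))*(-1/45571) + 0 = -16*sqrt(74)/45571 + 0 = -16*sqrt(74)/45571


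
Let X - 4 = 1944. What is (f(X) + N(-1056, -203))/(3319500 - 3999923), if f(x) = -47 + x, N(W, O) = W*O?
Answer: -216269/680423 ≈ -0.31784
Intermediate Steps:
X = 1948 (X = 4 + 1944 = 1948)
N(W, O) = O*W
(f(X) + N(-1056, -203))/(3319500 - 3999923) = ((-47 + 1948) - 203*(-1056))/(3319500 - 3999923) = (1901 + 214368)/(-680423) = 216269*(-1/680423) = -216269/680423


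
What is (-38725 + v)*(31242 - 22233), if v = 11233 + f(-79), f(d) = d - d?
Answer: -247675428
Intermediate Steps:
f(d) = 0
v = 11233 (v = 11233 + 0 = 11233)
(-38725 + v)*(31242 - 22233) = (-38725 + 11233)*(31242 - 22233) = -27492*9009 = -247675428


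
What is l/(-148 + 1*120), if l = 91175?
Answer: -13025/4 ≈ -3256.3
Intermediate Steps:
l/(-148 + 1*120) = 91175/(-148 + 1*120) = 91175/(-148 + 120) = 91175/(-28) = 91175*(-1/28) = -13025/4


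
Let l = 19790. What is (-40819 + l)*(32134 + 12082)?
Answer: -929818264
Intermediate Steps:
(-40819 + l)*(32134 + 12082) = (-40819 + 19790)*(32134 + 12082) = -21029*44216 = -929818264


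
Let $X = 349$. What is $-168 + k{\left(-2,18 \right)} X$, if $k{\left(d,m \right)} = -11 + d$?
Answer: $-4705$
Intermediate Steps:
$-168 + k{\left(-2,18 \right)} X = -168 + \left(-11 - 2\right) 349 = -168 - 4537 = -4705$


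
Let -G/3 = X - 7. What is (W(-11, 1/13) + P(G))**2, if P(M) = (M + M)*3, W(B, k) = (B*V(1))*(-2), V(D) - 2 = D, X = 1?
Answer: 30276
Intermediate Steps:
V(D) = 2 + D
W(B, k) = -6*B (W(B, k) = (B*(2 + 1))*(-2) = (B*3)*(-2) = (3*B)*(-2) = -6*B)
G = 18 (G = -3*(1 - 7) = -3*(-6) = 18)
P(M) = 6*M (P(M) = (2*M)*3 = 6*M)
(W(-11, 1/13) + P(G))**2 = (-6*(-11) + 6*18)**2 = (66 + 108)**2 = 174**2 = 30276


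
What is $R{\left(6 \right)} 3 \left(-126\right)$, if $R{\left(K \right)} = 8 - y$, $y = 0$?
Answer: $-3024$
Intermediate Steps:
$R{\left(K \right)} = 8$ ($R{\left(K \right)} = 8 - 0 = 8 + 0 = 8$)
$R{\left(6 \right)} 3 \left(-126\right) = 8 \cdot 3 \left(-126\right) = 24 \left(-126\right) = -3024$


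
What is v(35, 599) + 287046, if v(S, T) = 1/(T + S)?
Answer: 181987165/634 ≈ 2.8705e+5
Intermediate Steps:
v(S, T) = 1/(S + T)
v(35, 599) + 287046 = 1/(35 + 599) + 287046 = 1/634 + 287046 = 181987165/634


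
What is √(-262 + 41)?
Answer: I*√221 ≈ 14.866*I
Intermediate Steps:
√(-262 + 41) = √(-221) = I*√221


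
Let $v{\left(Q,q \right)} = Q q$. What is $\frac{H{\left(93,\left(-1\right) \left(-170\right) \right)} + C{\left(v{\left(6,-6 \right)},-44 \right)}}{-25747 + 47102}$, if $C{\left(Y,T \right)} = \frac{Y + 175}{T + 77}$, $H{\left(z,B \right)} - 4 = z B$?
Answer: $\frac{522001}{704715} \approx 0.74073$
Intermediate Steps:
$H{\left(z,B \right)} = 4 + B z$ ($H{\left(z,B \right)} = 4 + z B = 4 + B z$)
$C{\left(Y,T \right)} = \frac{175 + Y}{77 + T}$
$\frac{H{\left(93,\left(-1\right) \left(-170\right) \right)} + C{\left(v{\left(6,-6 \right)},-44 \right)}}{-25747 + 47102} = \frac{\left(4 + \left(-1\right) \left(-170\right) 93\right) + \frac{175 + 6 \left(-6\right)}{77 - 44}}{-25747 + 47102} = \frac{\left(4 + 170 \cdot 93\right) + \frac{175 - 36}{33}}{21355} = \left(\left(4 + 15810\right) + \frac{1}{33} \cdot 139\right) \frac{1}{21355} = \left(15814 + \frac{139}{33}\right) \frac{1}{21355} = \frac{522001}{33} \cdot \frac{1}{21355} = \frac{522001}{704715}$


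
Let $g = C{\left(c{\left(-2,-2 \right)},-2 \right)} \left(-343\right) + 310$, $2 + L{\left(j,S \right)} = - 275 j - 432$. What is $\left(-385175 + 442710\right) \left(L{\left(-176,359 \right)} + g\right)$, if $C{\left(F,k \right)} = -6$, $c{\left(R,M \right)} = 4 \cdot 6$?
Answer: $2895966690$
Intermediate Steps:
$c{\left(R,M \right)} = 24$
$L{\left(j,S \right)} = -434 - 275 j$ ($L{\left(j,S \right)} = -2 - \left(432 + 275 j\right) = -434 - 275 j$)
$g = 2368$ ($g = \left(-6\right) \left(-343\right) + 310 = 2058 + 310 = 2368$)
$\left(-385175 + 442710\right) \left(L{\left(-176,359 \right)} + g\right) = \left(-385175 + 442710\right) \left(\left(-434 - -48400\right) + 2368\right) = 57535 \left(\left(-434 + 48400\right) + 2368\right) = 57535 \left(47966 + 2368\right) = 57535 \cdot 50334 = 2895966690$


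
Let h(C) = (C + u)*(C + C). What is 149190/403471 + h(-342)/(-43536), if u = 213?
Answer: -2425460943/1463792788 ≈ -1.6570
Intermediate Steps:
h(C) = 2*C*(213 + C) (h(C) = (C + 213)*(C + C) = (213 + C)*(2*C) = 2*C*(213 + C))
149190/403471 + h(-342)/(-43536) = 149190/403471 + (2*(-342)*(213 - 342))/(-43536) = 149190*(1/403471) + (2*(-342)*(-129))*(-1/43536) = 149190/403471 + 88236*(-1/43536) = 149190/403471 - 7353/3628 = -2425460943/1463792788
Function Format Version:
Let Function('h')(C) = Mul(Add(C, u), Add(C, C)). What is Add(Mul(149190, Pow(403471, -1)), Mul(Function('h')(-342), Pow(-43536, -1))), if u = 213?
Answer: Rational(-2425460943, 1463792788) ≈ -1.6570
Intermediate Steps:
Function('h')(C) = Mul(2, C, Add(213, C)) (Function('h')(C) = Mul(Add(C, 213), Add(C, C)) = Mul(Add(213, C), Mul(2, C)) = Mul(2, C, Add(213, C)))
Add(Mul(149190, Pow(403471, -1)), Mul(Function('h')(-342), Pow(-43536, -1))) = Add(Mul(149190, Pow(403471, -1)), Mul(Mul(2, -342, Add(213, -342)), Pow(-43536, -1))) = Add(Mul(149190, Rational(1, 403471)), Mul(Mul(2, -342, -129), Rational(-1, 43536))) = Add(Rational(149190, 403471), Mul(88236, Rational(-1, 43536))) = Add(Rational(149190, 403471), Rational(-7353, 3628)) = Rational(-2425460943, 1463792788)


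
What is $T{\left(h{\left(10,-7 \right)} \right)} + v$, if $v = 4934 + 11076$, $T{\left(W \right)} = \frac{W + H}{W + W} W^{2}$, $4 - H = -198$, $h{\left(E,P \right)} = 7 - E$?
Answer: $\frac{31423}{2} \approx 15712.0$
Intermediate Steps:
$H = 202$ ($H = 4 - -198 = 4 + 198 = 202$)
$T{\left(W \right)} = \frac{W \left(202 + W\right)}{2}$ ($T{\left(W \right)} = \frac{W + 202}{W + W} W^{2} = \frac{202 + W}{2 W} W^{2} = \frac{W \left(202 + W\right)}{2}$)
$v = 16010$
$T{\left(h{\left(10,-7 \right)} \right)} + v = \frac{\left(7 - 10\right) \left(202 + \left(7 - 10\right)\right)}{2} + 16010 = \frac{1}{2} \left(-3\right) \left(202 - 3\right) + 16010 = \frac{1}{2} \left(-3\right) 199 + 16010 = - \frac{597}{2} + 16010 = \frac{31423}{2}$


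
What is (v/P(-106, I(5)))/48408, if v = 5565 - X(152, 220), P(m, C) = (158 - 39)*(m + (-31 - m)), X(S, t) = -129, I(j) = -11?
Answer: -949/29762852 ≈ -3.1885e-5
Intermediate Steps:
P(m, C) = -3689 (P(m, C) = 119*(-31) = -3689)
v = 5694 (v = 5565 - 1*(-129) = 5565 + 129 = 5694)
(v/P(-106, I(5)))/48408 = (5694/(-3689))/48408 = (5694*(-1/3689))*(1/48408) = -5694/3689*1/48408 = -949/29762852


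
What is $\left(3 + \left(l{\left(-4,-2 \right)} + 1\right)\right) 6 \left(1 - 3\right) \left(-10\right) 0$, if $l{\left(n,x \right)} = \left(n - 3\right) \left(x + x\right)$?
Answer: $0$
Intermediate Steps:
$l{\left(n,x \right)} = 2 x \left(-3 + n\right)$ ($l{\left(n,x \right)} = \left(-3 + n\right) 2 x = 2 x \left(-3 + n\right)$)
$\left(3 + \left(l{\left(-4,-2 \right)} + 1\right)\right) 6 \left(1 - 3\right) \left(-10\right) 0 = \left(3 + \left(2 \left(-2\right) \left(-3 - 4\right) + 1\right)\right) 6 \left(1 - 3\right) \left(-10\right) 0 = \left(3 + \left(2 \left(-2\right) \left(-7\right) + 1\right)\right) 6 \left(-2\right) \left(-10\right) 0 = \left(3 + \left(28 + 1\right)\right) \left(-12\right) \left(-10\right) 0 = \left(3 + 29\right) \left(-12\right) \left(-10\right) 0 = 32 \left(-12\right) \left(-10\right) 0 = \left(-384\right) \left(-10\right) 0 = 3840 \cdot 0 = 0$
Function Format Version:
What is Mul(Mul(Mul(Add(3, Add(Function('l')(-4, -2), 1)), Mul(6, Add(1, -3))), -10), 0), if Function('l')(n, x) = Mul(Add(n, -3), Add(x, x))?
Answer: 0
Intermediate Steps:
Function('l')(n, x) = Mul(2, x, Add(-3, n)) (Function('l')(n, x) = Mul(Add(-3, n), Mul(2, x)) = Mul(2, x, Add(-3, n)))
Mul(Mul(Mul(Add(3, Add(Function('l')(-4, -2), 1)), Mul(6, Add(1, -3))), -10), 0) = Mul(Mul(Mul(Add(3, Add(Mul(2, -2, Add(-3, -4)), 1)), Mul(6, Add(1, -3))), -10), 0) = Mul(Mul(Mul(Add(3, Add(Mul(2, -2, -7), 1)), Mul(6, -2)), -10), 0) = Mul(Mul(Mul(Add(3, Add(28, 1)), -12), -10), 0) = Mul(Mul(Mul(Add(3, 29), -12), -10), 0) = Mul(Mul(Mul(32, -12), -10), 0) = Mul(Mul(-384, -10), 0) = Mul(3840, 0) = 0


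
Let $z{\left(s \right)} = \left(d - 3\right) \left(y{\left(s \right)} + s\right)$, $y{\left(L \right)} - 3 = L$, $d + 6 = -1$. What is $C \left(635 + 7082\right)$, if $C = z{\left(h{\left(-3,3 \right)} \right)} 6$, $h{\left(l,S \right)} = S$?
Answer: $-4167180$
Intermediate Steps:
$d = -7$ ($d = -6 - 1 = -7$)
$y{\left(L \right)} = 3 + L$
$z{\left(s \right)} = -30 - 20 s$ ($z{\left(s \right)} = \left(-7 - 3\right) \left(\left(3 + s\right) + s\right) = - 10 \left(3 + 2 s\right) = -30 - 20 s$)
$C = -540$ ($C = \left(-30 - 60\right) 6 = \left(-90\right) 6 = -540$)
$C \left(635 + 7082\right) = - 540 \left(635 + 7082\right) = \left(-540\right) 7717 = -4167180$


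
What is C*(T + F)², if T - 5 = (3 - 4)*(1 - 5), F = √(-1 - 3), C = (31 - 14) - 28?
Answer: -847 - 396*I ≈ -847.0 - 396.0*I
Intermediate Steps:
C = -11 (C = 17 - 28 = -11)
F = 2*I (F = √(-4) = 2*I ≈ 2.0*I)
T = 9 (T = 5 + (3 - 4)*(1 - 5) = 5 - 1*(-4) = 5 + 4 = 9)
C*(T + F)² = -11*(9 + 2*I)²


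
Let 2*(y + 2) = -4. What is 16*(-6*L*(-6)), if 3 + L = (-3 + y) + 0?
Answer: -5760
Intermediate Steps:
y = -4 (y = -2 + (½)*(-4) = -2 - 2 = -4)
L = -10 (L = -3 + ((-3 - 4) + 0) = -3 + (-7 + 0) = -3 - 7 = -10)
16*(-6*L*(-6)) = 16*(-6*(-10)*(-6)) = 16*(60*(-6)) = 16*(-360) = -5760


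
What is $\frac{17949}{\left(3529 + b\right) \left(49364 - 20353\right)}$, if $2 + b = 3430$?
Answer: $\frac{5983}{67276509} \approx 8.8932 \cdot 10^{-5}$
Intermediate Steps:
$b = 3428$ ($b = -2 + 3430 = 3428$)
$\frac{17949}{\left(3529 + b\right) \left(49364 - 20353\right)} = \frac{17949}{\left(3529 + 3428\right) \left(49364 - 20353\right)} = \frac{17949}{6957 \cdot 29011} = \frac{17949}{201829527} = 17949 \cdot \frac{1}{201829527} = \frac{5983}{67276509}$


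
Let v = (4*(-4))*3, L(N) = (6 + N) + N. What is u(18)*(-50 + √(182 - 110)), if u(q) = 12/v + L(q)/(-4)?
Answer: 1075/2 - 129*√2/2 ≈ 446.28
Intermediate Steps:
L(N) = 6 + 2*N
v = -48 (v = -16*3 = -48)
u(q) = -7/4 - q/2 (u(q) = 12/(-48) + (6 + 2*q)/(-4) = 12*(-1/48) + (6 + 2*q)*(-¼) = -¼ + (-3/2 - q/2) = -7/4 - q/2)
u(18)*(-50 + √(182 - 110)) = (-7/4 - ½*18)*(-50 + √(182 - 110)) = (-7/4 - 9)*(-50 + √72) = -43*(-50 + 6*√2)/4 = 1075/2 - 129*√2/2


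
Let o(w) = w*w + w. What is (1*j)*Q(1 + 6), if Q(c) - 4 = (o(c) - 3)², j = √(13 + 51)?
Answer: 22504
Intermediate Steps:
o(w) = w + w² (o(w) = w² + w = w + w²)
j = 8 (j = √64 = 8)
Q(c) = 4 + (-3 + c*(1 + c))² (Q(c) = 4 + (c*(1 + c) - 3)² = 4 + (-3 + c*(1 + c))²)
(1*j)*Q(1 + 6) = (1*8)*(4 + (-3 + (1 + 6)*(1 + (1 + 6)))²) = 8*(4 + (-3 + 7*(1 + 7))²) = 8*(4 + (-3 + 7*8)²) = 8*(4 + (-3 + 56)²) = 8*(4 + 53²) = 8*(4 + 2809) = 8*2813 = 22504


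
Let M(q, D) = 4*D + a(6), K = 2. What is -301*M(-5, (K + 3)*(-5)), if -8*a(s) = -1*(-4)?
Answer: 60501/2 ≈ 30251.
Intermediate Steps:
a(s) = -½ (a(s) = -(-1)*(-4)/8 = -⅛*4 = -½)
M(q, D) = -½ + 4*D (M(q, D) = 4*D - ½ = -½ + 4*D)
-301*M(-5, (K + 3)*(-5)) = -301*(-½ + 4*((2 + 3)*(-5))) = -301*(-½ + 4*(5*(-5))) = -301*(-½ + 4*(-25)) = -301*(-½ - 100) = -301*(-201/2) = 60501/2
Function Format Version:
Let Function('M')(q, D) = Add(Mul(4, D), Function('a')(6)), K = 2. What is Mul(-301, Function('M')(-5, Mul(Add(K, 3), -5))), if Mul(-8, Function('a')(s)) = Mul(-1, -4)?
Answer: Rational(60501, 2) ≈ 30251.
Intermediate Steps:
Function('a')(s) = Rational(-1, 2) (Function('a')(s) = Mul(Rational(-1, 8), Mul(-1, -4)) = Mul(Rational(-1, 8), 4) = Rational(-1, 2))
Function('M')(q, D) = Add(Rational(-1, 2), Mul(4, D)) (Function('M')(q, D) = Add(Mul(4, D), Rational(-1, 2)) = Add(Rational(-1, 2), Mul(4, D)))
Mul(-301, Function('M')(-5, Mul(Add(K, 3), -5))) = Mul(-301, Add(Rational(-1, 2), Mul(4, Mul(Add(2, 3), -5)))) = Mul(-301, Add(Rational(-1, 2), Mul(4, Mul(5, -5)))) = Mul(-301, Add(Rational(-1, 2), Mul(4, -25))) = Mul(-301, Add(Rational(-1, 2), -100)) = Mul(-301, Rational(-201, 2)) = Rational(60501, 2)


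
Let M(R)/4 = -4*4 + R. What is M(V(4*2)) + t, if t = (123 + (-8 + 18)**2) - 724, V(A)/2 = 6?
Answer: -517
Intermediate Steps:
V(A) = 12 (V(A) = 2*6 = 12)
M(R) = -64 + 4*R (M(R) = 4*(-4*4 + R) = 4*(-16 + R) = -64 + 4*R)
t = -501 (t = (123 + 10**2) - 724 = (123 + 100) - 724 = 223 - 724 = -501)
M(V(4*2)) + t = (-64 + 4*12) - 501 = (-64 + 48) - 501 = -16 - 501 = -517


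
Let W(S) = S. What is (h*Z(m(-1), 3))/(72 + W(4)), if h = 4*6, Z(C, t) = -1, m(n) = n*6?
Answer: -6/19 ≈ -0.31579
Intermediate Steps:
m(n) = 6*n
h = 24
(h*Z(m(-1), 3))/(72 + W(4)) = (24*(-1))/(72 + 4) = -24/76 = -24*1/76 = -6/19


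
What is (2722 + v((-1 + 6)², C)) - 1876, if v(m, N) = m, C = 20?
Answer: 871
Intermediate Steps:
(2722 + v((-1 + 6)², C)) - 1876 = (2722 + (-1 + 6)²) - 1876 = (2722 + 5²) - 1876 = (2722 + 25) - 1876 = 2747 - 1876 = 871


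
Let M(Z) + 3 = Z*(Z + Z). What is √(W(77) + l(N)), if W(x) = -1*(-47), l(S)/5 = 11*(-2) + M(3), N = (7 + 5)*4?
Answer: 2*√3 ≈ 3.4641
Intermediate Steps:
M(Z) = -3 + 2*Z² (M(Z) = -3 + Z*(Z + Z) = -3 + Z*(2*Z) = -3 + 2*Z²)
N = 48 (N = 12*4 = 48)
l(S) = -35 (l(S) = 5*(11*(-2) + (-3 + 2*3²)) = 5*(-22 + (-3 + 2*9)) = 5*(-22 + (-3 + 18)) = 5*(-22 + 15) = 5*(-7) = -35)
W(x) = 47
√(W(77) + l(N)) = √(47 - 35) = √12 = 2*√3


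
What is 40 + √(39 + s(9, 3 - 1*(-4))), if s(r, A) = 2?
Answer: 40 + √41 ≈ 46.403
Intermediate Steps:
40 + √(39 + s(9, 3 - 1*(-4))) = 40 + √(39 + 2) = 40 + √41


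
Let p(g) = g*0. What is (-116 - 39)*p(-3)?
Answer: 0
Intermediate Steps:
p(g) = 0
(-116 - 39)*p(-3) = (-116 - 39)*0 = -155*0 = 0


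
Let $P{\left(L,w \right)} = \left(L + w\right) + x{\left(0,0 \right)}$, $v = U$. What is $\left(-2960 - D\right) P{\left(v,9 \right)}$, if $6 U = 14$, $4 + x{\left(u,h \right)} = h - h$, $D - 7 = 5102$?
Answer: $- \frac{177518}{3} \approx -59173.0$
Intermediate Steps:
$D = 5109$ ($D = 7 + 5102 = 5109$)
$x{\left(u,h \right)} = -4$ ($x{\left(u,h \right)} = -4 + \left(h - h\right) = -4 + 0 = -4$)
$U = \frac{7}{3}$ ($U = \frac{1}{6} \cdot 14 = \frac{7}{3} \approx 2.3333$)
$v = \frac{7}{3} \approx 2.3333$
$P{\left(L,w \right)} = -4 + L + w$ ($P{\left(L,w \right)} = \left(L + w\right) - 4 = -4 + L + w$)
$\left(-2960 - D\right) P{\left(v,9 \right)} = \left(-2960 - 5109\right) \left(-4 + \frac{7}{3} + 9\right) = \left(-2960 - 5109\right) \frac{22}{3} = \left(-8069\right) \frac{22}{3} = - \frac{177518}{3}$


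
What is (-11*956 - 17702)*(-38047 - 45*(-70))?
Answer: 984723546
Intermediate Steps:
(-11*956 - 17702)*(-38047 - 45*(-70)) = (-10516 - 17702)*(-38047 + 3150) = -28218*(-34897) = 984723546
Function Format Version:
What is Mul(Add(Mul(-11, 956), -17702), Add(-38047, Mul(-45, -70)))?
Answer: 984723546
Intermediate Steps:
Mul(Add(Mul(-11, 956), -17702), Add(-38047, Mul(-45, -70))) = Mul(Add(-10516, -17702), Add(-38047, 3150)) = Mul(-28218, -34897) = 984723546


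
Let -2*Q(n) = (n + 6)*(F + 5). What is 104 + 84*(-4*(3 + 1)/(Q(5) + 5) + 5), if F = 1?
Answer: 572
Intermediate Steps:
Q(n) = -18 - 3*n (Q(n) = -(n + 6)*(1 + 5)/2 = -(6 + n)*6/2 = -(36 + 6*n)/2 = -18 - 3*n)
104 + 84*(-4*(3 + 1)/(Q(5) + 5) + 5) = 104 + 84*(-4*(3 + 1)/((-18 - 3*5) + 5) + 5) = 104 + 84*(-16/((-18 - 15) + 5) + 5) = 104 + 84*(-16/(-33 + 5) + 5) = 104 + 84*(-16/(-28) + 5) = 104 + 84*(-16*(-1)/28 + 5) = 104 + 84*(-4*(-⅐) + 5) = 104 + 84*(4/7 + 5) = 104 + 84*(39/7) = 104 + 468 = 572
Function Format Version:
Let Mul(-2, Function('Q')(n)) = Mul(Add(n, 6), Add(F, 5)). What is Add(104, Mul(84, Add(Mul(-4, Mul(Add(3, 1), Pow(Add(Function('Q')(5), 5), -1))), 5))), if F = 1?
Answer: 572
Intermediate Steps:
Function('Q')(n) = Add(-18, Mul(-3, n)) (Function('Q')(n) = Mul(Rational(-1, 2), Mul(Add(n, 6), Add(1, 5))) = Mul(Rational(-1, 2), Mul(Add(6, n), 6)) = Mul(Rational(-1, 2), Add(36, Mul(6, n))) = Add(-18, Mul(-3, n)))
Add(104, Mul(84, Add(Mul(-4, Mul(Add(3, 1), Pow(Add(Function('Q')(5), 5), -1))), 5))) = Add(104, Mul(84, Add(Mul(-4, Mul(Add(3, 1), Pow(Add(Add(-18, Mul(-3, 5)), 5), -1))), 5))) = Add(104, Mul(84, Add(Mul(-4, Mul(4, Pow(Add(Add(-18, -15), 5), -1))), 5))) = Add(104, Mul(84, Add(Mul(-4, Mul(4, Pow(Add(-33, 5), -1))), 5))) = Add(104, Mul(84, Add(Mul(-4, Mul(4, Pow(-28, -1))), 5))) = Add(104, Mul(84, Add(Mul(-4, Mul(4, Rational(-1, 28))), 5))) = Add(104, Mul(84, Add(Mul(-4, Rational(-1, 7)), 5))) = Add(104, Mul(84, Add(Rational(4, 7), 5))) = Add(104, Mul(84, Rational(39, 7))) = Add(104, 468) = 572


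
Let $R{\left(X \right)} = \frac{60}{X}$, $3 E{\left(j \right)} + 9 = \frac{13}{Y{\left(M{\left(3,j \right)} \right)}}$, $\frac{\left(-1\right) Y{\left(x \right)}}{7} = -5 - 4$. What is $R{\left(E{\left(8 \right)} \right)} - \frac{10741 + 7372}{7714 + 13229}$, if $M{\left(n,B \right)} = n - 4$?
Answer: $- \frac{123764111}{5801211} \approx -21.334$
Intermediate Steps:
$M{\left(n,B \right)} = -4 + n$
$Y{\left(x \right)} = 63$ ($Y{\left(x \right)} = - 7 \left(-5 - 4\right) = \left(-7\right) \left(-9\right) = 63$)
$E{\left(j \right)} = - \frac{554}{189}$ ($E{\left(j \right)} = -3 + \frac{13 \cdot \frac{1}{63}}{3} = -3 + \frac{1}{3} \cdot \frac{13}{63} = -3 + \frac{13}{189} = - \frac{554}{189}$)
$R{\left(E{\left(8 \right)} \right)} - \frac{10741 + 7372}{7714 + 13229} = \frac{60}{- \frac{554}{189}} - \frac{10741 + 7372}{7714 + 13229} = 60 \left(- \frac{189}{554}\right) - \frac{18113}{20943} = - \frac{5670}{277} - 18113 \cdot \frac{1}{20943} = - \frac{5670}{277} - \frac{18113}{20943} = - \frac{123764111}{5801211}$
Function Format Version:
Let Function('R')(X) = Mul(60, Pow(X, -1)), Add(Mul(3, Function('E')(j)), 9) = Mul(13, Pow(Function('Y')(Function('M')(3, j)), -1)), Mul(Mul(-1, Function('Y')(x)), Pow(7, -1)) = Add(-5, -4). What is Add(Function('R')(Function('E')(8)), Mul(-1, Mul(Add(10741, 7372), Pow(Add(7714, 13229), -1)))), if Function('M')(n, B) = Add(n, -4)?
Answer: Rational(-123764111, 5801211) ≈ -21.334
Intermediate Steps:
Function('M')(n, B) = Add(-4, n)
Function('Y')(x) = 63 (Function('Y')(x) = Mul(-7, Add(-5, -4)) = Mul(-7, -9) = 63)
Function('E')(j) = Rational(-554, 189) (Function('E')(j) = Add(-3, Mul(Rational(1, 3), Mul(13, Pow(63, -1)))) = Add(-3, Mul(Rational(1, 3), Mul(13, Rational(1, 63)))) = Add(-3, Mul(Rational(1, 3), Rational(13, 63))) = Add(-3, Rational(13, 189)) = Rational(-554, 189))
Add(Function('R')(Function('E')(8)), Mul(-1, Mul(Add(10741, 7372), Pow(Add(7714, 13229), -1)))) = Add(Mul(60, Pow(Rational(-554, 189), -1)), Mul(-1, Mul(Add(10741, 7372), Pow(Add(7714, 13229), -1)))) = Add(Mul(60, Rational(-189, 554)), Mul(-1, Mul(18113, Pow(20943, -1)))) = Add(Rational(-5670, 277), Mul(-1, Mul(18113, Rational(1, 20943)))) = Add(Rational(-5670, 277), Mul(-1, Rational(18113, 20943))) = Add(Rational(-5670, 277), Rational(-18113, 20943)) = Rational(-123764111, 5801211)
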